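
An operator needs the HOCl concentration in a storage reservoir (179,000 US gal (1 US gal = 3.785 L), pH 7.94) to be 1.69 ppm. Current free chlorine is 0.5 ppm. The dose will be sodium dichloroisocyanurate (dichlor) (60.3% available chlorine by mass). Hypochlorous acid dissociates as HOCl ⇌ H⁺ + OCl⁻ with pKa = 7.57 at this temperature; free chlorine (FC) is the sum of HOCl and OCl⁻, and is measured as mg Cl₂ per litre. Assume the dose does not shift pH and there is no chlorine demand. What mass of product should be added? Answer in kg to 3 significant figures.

Volume: 179,000 US gal × 3.785 L/gal = 677,515 L.
[OCl⁻]/[HOCl] = 10^(pH − pKa) = 10^(7.94 − 7.57) = 2.344; fraction as HOCl = 1/(1 + 2.344) = 0.299.
Free chlorine required for 1.69 ppm HOCl: 1.69 / 0.299 = 5.652 ppm.
FC to add: 5.652 − 0.5 = 5.152 mg/L as Cl₂.
Cl₂ equivalent: 5.152 mg/L × 677,515 L = 3490 g.
Product at 60.3% available Cl: 3490 / 0.603 = 5788 g.

5.79 kg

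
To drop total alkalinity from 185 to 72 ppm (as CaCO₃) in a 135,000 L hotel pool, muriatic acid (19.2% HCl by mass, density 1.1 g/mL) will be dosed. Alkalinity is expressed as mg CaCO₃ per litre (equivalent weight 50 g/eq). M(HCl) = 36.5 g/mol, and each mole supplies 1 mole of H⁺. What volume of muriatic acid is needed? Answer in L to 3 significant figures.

Alkalinity to neutralize: (185 − 72) = 113 mg/L as CaCO₃ × 135,000 L = 15,260 g as CaCO₃.
Equivalents of H⁺ required: 15,260 ÷ 50 g/eq = 305.1 eq = 305.1 mol HCl.
Mass of HCl: 305.1 × 36.5 = 11,140 g.
Mass of 19.2% solution: 11,140 / 0.192 = 58,000 g.
Volume: 58,000 g ÷ 1.1 g/mL = 52,730 mL.

52.7 L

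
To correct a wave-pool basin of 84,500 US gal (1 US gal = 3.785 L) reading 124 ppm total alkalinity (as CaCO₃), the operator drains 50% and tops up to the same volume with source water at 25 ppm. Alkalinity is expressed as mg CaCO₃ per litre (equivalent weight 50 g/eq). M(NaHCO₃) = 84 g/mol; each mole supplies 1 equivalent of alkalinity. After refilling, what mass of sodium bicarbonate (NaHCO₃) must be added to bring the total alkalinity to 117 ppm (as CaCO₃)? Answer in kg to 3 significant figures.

22.8 kg

Volume: 84,500 US gal × 3.785 L/gal = 319,832 L.
After draining 50% and refilling: 124 × 0.50 + 25 × 0.50 = 74.5 ppm.
Deficit to target: 117 − 74.5 = 42.5 mg/L.
As CaCO₃: 42.5 mg/L × 319,832 L = 13,590 g; ÷ 50 g/eq ÷ 1 = 271.9 mol NaHCO₃.
Mass: 271.9 × 84 = 22,840 g.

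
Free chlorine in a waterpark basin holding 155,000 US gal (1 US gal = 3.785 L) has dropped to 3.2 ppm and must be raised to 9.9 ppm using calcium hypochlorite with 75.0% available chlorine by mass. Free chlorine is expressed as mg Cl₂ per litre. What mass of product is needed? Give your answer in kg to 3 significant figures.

5.24 kg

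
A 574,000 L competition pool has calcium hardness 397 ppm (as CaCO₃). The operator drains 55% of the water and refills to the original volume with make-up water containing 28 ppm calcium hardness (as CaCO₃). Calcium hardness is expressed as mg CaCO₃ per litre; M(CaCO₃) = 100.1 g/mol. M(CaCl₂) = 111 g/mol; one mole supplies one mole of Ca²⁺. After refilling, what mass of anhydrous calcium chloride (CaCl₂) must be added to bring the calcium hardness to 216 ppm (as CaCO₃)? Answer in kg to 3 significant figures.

14.0 kg

After draining 55% and refilling: 397 × 0.45 + 28 × 0.55 = 194.05 ppm.
Deficit to target: 216 − 194.05 = 21.95 mg/L.
As CaCO₃: 21.95 mg/L × 574,000 L = 12,600 g; ÷ 100.1 = 125.9 mol Ca²⁺.
Mass: 125.9 × 111 = 13,970 g.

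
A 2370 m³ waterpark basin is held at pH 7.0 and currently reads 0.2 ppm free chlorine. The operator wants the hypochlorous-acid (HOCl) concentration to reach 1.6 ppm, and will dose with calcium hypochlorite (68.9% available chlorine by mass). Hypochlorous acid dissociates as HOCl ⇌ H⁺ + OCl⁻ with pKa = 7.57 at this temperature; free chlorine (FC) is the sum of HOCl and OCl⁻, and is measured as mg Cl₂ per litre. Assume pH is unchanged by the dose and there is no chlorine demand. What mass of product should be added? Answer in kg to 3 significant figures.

6.30 kg

Volume: 2370 m³ = 2,370,000 L.
[OCl⁻]/[HOCl] = 10^(pH − pKa) = 10^(7.0 − 7.57) = 0.2692; fraction as HOCl = 1/(1 + 0.2692) = 0.7879.
Free chlorine required for 1.6 ppm HOCl: 1.6 / 0.7879 = 2.031 ppm.
FC to add: 2.031 − 0.2 = 1.831 mg/L as Cl₂.
Cl₂ equivalent: 1.831 mg/L × 2,370,000 L = 4339 g.
Product at 68.9% available Cl: 4339 / 0.689 = 6297 g.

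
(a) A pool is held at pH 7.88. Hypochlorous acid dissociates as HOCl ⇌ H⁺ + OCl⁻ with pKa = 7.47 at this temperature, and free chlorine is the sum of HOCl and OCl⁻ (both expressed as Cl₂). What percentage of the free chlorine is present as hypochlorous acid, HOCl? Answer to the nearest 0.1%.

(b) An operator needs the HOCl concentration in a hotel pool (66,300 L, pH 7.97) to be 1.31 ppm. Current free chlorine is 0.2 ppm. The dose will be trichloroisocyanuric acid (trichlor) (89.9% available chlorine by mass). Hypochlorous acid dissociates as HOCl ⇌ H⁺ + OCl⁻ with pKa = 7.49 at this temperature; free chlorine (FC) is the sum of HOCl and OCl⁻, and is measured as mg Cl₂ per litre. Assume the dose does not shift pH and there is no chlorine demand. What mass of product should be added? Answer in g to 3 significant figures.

(a) [OCl⁻]/[HOCl] = 10^(pH − pKa) = 10^(7.88 − 7.47) = 10^0.41 = 2.57.
(a) Fraction as HOCl = 1 / (1 + 2.57) = 0.2801.

(b) [OCl⁻]/[HOCl] = 10^(pH − pKa) = 10^(7.97 − 7.49) = 3.02; fraction as HOCl = 1/(1 + 3.02) = 0.2488.
(b) Free chlorine required for 1.31 ppm HOCl: 1.31 / 0.2488 = 5.266 ppm.
(b) FC to add: 5.266 − 0.2 = 5.066 mg/L as Cl₂.
(b) Cl₂ equivalent: 5.066 mg/L × 66,300 L = 335.9 g.
(b) Product at 89.9% available Cl: 335.9 / 0.899 = 373.6 g.

(a) 28.0%; (b) 374 g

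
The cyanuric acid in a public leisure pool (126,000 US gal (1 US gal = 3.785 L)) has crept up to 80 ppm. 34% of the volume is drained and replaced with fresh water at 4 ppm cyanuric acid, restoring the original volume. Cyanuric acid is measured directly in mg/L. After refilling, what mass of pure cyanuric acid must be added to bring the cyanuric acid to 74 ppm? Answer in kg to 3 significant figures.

9.46 kg

Volume: 126,000 US gal × 3.785 L/gal = 476,910 L.
After draining 34% and refilling: 80 × 0.66 + 4 × 0.34 = 54.16 ppm.
Deficit to target: 74 − 54.16 = 19.84 mg/L.
Mass: 19.84 mg/L × 476,910 L = 9462 g cyanuric acid.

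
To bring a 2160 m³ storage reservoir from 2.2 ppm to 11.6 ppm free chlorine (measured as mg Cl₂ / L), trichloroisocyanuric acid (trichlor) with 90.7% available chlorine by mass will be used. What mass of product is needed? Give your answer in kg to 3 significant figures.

Volume: 2160 m³ = 2,160,000 L.
Chlorine deficit: 11.6 − 2.2 = 9.4 ppm = 9.4 mg/L as Cl₂.
Cl₂ equivalent needed: 9.4 mg/L × 2,160,000 L = 20,300,000 mg = 20,300 g.
Product at 90.7% available chlorine: 20,300 / 0.907 = 22,390 g.

22.4 kg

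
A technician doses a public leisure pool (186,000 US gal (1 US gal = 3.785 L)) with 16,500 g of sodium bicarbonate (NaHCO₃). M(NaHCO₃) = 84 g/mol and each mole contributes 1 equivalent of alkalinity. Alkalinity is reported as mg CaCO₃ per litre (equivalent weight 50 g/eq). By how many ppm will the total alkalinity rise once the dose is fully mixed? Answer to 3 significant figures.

Volume: 186,000 US gal × 3.785 L/gal = 704,010 L.
Moles of NaHCO₃: 16,500 g ÷ 84 g/mol = 196.4 mol → 196.4 eq of alkalinity.
As CaCO₃: 196.4 eq × 50 g/eq = 9821 g.
Rise: 9821 g / 704,010 L × 1000 = 13.95 mg/L.

14.0 ppm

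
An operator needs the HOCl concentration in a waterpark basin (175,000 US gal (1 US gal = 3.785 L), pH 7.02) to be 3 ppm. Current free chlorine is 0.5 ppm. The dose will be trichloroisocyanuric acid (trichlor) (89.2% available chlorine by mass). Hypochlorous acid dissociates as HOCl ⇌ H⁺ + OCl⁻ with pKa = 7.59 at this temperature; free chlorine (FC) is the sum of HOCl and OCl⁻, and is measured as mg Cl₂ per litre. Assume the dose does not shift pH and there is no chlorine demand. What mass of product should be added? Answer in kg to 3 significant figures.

Volume: 175,000 US gal × 3.785 L/gal = 662,375 L.
[OCl⁻]/[HOCl] = 10^(pH − pKa) = 10^(7.02 − 7.59) = 0.2692; fraction as HOCl = 1/(1 + 0.2692) = 0.7879.
Free chlorine required for 3 ppm HOCl: 3 / 0.7879 = 3.807 ppm.
FC to add: 3.807 − 0.5 = 3.307 mg/L as Cl₂.
Cl₂ equivalent: 3.307 mg/L × 662,375 L = 2191 g.
Product at 89.2% available Cl: 2191 / 0.892 = 2456 g.

2.46 kg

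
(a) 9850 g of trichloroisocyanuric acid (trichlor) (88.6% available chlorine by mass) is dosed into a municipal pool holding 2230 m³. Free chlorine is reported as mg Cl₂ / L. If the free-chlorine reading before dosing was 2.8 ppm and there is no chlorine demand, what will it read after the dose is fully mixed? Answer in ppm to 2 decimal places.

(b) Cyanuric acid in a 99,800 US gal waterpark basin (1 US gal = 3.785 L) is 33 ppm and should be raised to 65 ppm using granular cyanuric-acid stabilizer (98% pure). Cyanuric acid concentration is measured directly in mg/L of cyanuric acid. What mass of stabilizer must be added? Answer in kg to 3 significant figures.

(a) 6.71 ppm; (b) 12.3 kg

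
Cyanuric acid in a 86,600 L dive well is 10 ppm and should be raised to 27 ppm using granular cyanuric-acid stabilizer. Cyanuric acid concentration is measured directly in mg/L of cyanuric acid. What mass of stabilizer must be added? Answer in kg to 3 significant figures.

1.47 kg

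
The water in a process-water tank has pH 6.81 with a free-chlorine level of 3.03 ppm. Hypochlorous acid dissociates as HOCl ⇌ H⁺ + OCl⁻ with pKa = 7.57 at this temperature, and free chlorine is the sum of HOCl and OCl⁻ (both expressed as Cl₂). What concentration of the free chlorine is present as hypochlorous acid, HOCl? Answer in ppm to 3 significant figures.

2.58 ppm

[OCl⁻]/[HOCl] = 10^(pH − pKa) = 10^(6.81 − 7.57) = 10^-0.76 = 0.1738.
Fraction as HOCl = 1 / (1 + 0.1738) = 0.8519.
HOCl = 0.8519 × 3.03 ppm = 2.581 ppm.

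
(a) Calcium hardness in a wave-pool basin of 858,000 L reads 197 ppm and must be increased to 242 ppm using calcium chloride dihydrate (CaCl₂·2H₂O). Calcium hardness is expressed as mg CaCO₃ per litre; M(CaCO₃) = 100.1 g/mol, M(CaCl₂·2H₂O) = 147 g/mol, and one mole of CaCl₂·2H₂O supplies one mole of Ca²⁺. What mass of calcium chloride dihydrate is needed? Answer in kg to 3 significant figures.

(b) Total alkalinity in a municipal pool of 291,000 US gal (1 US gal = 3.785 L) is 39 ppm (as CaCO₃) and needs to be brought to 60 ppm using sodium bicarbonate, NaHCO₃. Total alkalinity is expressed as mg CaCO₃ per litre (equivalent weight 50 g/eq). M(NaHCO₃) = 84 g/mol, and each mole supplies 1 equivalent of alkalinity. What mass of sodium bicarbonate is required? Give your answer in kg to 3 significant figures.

(a) Hardness to add: (242 − 197) = 45 mg/L as CaCO₃ × 858,000 L = 38,610 g as CaCO₃.
(a) Moles of Ca²⁺ (1 mol Ca²⁺ ≡ 1 mol CaCO₃): 38,610 / 100.1 g/mol = 385.7 mol.
(a) Mass of CaCl₂·2H₂O: 385.7 × 147 = 56,700 g.

(b) Volume: 291,000 US gal × 3.785 L/gal = 1,101,435 L.
(b) Alkalinity to add: (60 − 39) = 21 mg/L as CaCO₃ × 1,101,435 L = 23,130 g as CaCO₃.
(b) Equivalents: 23,130 g ÷ 50 g/eq = 462.6 eq.
(b) NaHCO₃ supplies 1 eq per mole → 462.6 mol.
(b) Mass: 462.6 mol × 84 g/mol = 38,860 g.

(a) 56.7 kg; (b) 38.9 kg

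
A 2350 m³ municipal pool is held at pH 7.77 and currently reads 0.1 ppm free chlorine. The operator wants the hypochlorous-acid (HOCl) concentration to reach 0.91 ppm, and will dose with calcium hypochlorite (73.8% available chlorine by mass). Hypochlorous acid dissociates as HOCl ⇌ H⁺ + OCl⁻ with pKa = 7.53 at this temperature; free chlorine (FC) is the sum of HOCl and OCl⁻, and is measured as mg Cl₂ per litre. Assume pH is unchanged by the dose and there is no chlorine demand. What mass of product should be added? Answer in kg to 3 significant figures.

7.61 kg

Volume: 2350 m³ = 2,350,000 L.
[OCl⁻]/[HOCl] = 10^(pH − pKa) = 10^(7.77 − 7.53) = 1.738; fraction as HOCl = 1/(1 + 1.738) = 0.3653.
Free chlorine required for 0.91 ppm HOCl: 0.91 / 0.3653 = 2.491 ppm.
FC to add: 2.491 − 0.1 = 2.391 mg/L as Cl₂.
Cl₂ equivalent: 2.391 mg/L × 2,350,000 L = 5620 g.
Product at 73.8% available Cl: 5620 / 0.738 = 7615 g.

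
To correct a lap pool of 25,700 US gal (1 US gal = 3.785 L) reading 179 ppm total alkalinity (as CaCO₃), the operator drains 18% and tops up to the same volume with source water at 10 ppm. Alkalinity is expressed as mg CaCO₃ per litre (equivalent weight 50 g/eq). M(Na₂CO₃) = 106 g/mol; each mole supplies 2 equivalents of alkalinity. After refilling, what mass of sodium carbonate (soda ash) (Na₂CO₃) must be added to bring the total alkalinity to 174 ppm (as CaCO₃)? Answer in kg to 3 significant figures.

Volume: 25,700 US gal × 3.785 L/gal = 97,274 L.
After draining 18% and refilling: 179 × 0.82 + 10 × 0.18 = 148.58 ppm.
Deficit to target: 174 − 148.58 = 25.42 mg/L.
As CaCO₃: 25.42 mg/L × 97,274 L = 2473 g; ÷ 50 g/eq ÷ 2 = 24.73 mol Na₂CO₃.
Mass: 24.73 × 106 = 2621 g.

2.62 kg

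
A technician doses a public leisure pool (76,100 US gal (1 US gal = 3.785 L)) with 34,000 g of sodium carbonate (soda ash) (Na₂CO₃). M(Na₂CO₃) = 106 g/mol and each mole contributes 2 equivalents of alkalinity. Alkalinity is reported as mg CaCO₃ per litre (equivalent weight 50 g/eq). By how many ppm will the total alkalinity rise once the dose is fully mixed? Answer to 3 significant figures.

111 ppm

Volume: 76,100 US gal × 3.785 L/gal = 288,038 L.
Moles of Na₂CO₃: 34,000 g ÷ 106 g/mol = 320.8 mol → 641.5 eq of alkalinity.
As CaCO₃: 641.5 eq × 50 g/eq = 32,080 g.
Rise: 32,080 g / 288,038 L × 1000 = 111.4 mg/L.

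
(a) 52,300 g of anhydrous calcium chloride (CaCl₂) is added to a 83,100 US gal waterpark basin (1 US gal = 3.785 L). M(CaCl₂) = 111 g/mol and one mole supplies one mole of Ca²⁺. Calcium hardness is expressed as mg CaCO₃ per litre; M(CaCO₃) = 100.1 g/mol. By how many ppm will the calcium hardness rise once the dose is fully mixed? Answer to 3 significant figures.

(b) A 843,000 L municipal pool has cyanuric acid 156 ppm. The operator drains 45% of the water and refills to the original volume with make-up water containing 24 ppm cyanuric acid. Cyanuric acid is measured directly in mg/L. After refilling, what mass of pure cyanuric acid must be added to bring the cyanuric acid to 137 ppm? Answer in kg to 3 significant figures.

(a) Volume: 83,100 US gal × 3.785 L/gal = 314,534 L.
(a) Moles of Ca²⁺: 52,300 g ÷ 111 g/mol = 471.2 mol.
(a) As CaCO₃: 471.2 mol × 100.1 g/mol = 47,160 g.
(a) Rise: 47,160 g / 314,534 L × 1000 = 149.9 mg/L.

(b) After draining 45% and refilling: 156 × 0.55 + 24 × 0.45 = 96.6 ppm.
(b) Deficit to target: 137 − 96.6 = 40.4 mg/L.
(b) Mass: 40.4 mg/L × 843,000 L = 34,060 g cyanuric acid.

(a) 150 ppm; (b) 34.1 kg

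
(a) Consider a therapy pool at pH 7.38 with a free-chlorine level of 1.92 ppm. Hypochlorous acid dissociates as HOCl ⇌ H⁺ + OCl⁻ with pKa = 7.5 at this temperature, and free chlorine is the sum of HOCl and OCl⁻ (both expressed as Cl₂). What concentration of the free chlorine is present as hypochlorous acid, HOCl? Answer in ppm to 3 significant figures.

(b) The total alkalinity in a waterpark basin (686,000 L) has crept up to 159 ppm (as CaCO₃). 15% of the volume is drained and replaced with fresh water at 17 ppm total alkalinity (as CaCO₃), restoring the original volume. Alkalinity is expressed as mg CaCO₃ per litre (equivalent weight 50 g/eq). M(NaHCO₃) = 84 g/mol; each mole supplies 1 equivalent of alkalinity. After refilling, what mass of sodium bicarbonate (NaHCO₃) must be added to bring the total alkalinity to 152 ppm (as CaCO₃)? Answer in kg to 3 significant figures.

(a) [OCl⁻]/[HOCl] = 10^(pH − pKa) = 10^(7.38 − 7.5) = 10^-0.12 = 0.7586.
(a) Fraction as HOCl = 1 / (1 + 0.7586) = 0.5686.
(a) HOCl = 0.5686 × 1.92 ppm = 1.092 ppm.

(b) After draining 15% and refilling: 159 × 0.85 + 17 × 0.15 = 137.7 ppm.
(b) Deficit to target: 152 − 137.7 = 14.3 mg/L.
(b) As CaCO₃: 14.3 mg/L × 686,000 L = 9810 g; ÷ 50 g/eq ÷ 1 = 196.2 mol NaHCO₃.
(b) Mass: 196.2 × 84 = 16,480 g.

(a) 1.09 ppm; (b) 16.5 kg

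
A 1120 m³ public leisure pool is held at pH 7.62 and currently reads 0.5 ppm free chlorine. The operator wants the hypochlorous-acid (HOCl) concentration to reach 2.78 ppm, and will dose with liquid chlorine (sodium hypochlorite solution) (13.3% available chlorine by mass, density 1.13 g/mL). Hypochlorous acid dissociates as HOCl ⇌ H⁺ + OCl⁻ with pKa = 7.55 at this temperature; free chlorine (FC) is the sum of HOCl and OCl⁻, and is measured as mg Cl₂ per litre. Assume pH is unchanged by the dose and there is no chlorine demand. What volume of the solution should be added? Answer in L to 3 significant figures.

41.3 L

Volume: 1120 m³ = 1,120,000 L.
[OCl⁻]/[HOCl] = 10^(pH − pKa) = 10^(7.62 − 7.55) = 1.175; fraction as HOCl = 1/(1 + 1.175) = 0.4598.
Free chlorine required for 2.78 ppm HOCl: 2.78 / 0.4598 = 6.046 ppm.
FC to add: 6.046 − 0.5 = 5.546 mg/L as Cl₂.
Cl₂ equivalent: 5.546 mg/L × 1,120,000 L = 6212 g.
Product at 13.3% available Cl: 6212 / 0.133 = 46,700 g.
Volume: 46,700 g ÷ 1.13 g/mL = 41,330 mL.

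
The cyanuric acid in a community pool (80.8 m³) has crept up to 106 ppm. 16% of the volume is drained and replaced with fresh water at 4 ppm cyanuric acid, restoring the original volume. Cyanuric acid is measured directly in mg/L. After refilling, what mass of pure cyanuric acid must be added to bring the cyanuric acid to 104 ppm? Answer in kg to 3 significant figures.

Volume: 80.8 m³ = 80,800 L.
After draining 16% and refilling: 106 × 0.84 + 4 × 0.16 = 89.68 ppm.
Deficit to target: 104 − 89.68 = 14.32 mg/L.
Mass: 14.32 mg/L × 80,800 L = 1157 g cyanuric acid.

1.16 kg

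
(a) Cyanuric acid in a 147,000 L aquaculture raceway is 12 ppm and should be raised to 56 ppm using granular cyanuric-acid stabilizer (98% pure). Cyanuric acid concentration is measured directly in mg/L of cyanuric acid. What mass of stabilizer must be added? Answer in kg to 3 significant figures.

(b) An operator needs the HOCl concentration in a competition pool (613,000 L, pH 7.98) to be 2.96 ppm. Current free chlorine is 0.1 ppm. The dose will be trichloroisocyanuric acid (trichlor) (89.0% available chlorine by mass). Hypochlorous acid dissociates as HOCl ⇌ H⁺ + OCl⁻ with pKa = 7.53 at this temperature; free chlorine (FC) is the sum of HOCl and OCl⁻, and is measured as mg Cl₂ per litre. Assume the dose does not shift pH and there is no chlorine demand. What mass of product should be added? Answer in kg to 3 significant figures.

(a) CYA to add: (56 − 12) = 44 mg/L × 147,000 L = 6468 g cyanuric acid.
(a) At 98% purity: 6468 / 0.98 = 6600 g product.

(b) [OCl⁻]/[HOCl] = 10^(pH − pKa) = 10^(7.98 − 7.53) = 2.818; fraction as HOCl = 1/(1 + 2.818) = 0.2619.
(b) Free chlorine required for 2.96 ppm HOCl: 2.96 / 0.2619 = 11.3 ppm.
(b) FC to add: 11.3 − 0.1 = 11.2 mg/L as Cl₂.
(b) Cl₂ equivalent: 11.2 mg/L × 613,000 L = 6867 g.
(b) Product at 89.0% available Cl: 6867 / 0.89 = 7716 g.

(a) 6.60 kg; (b) 7.72 kg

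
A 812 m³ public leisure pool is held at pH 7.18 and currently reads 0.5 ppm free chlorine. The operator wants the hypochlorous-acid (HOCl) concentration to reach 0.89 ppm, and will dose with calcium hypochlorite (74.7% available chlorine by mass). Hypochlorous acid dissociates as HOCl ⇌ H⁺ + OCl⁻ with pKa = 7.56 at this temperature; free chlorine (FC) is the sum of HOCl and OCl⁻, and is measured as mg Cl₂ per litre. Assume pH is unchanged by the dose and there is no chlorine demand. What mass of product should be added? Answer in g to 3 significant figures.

827 g

Volume: 812 m³ = 812,000 L.
[OCl⁻]/[HOCl] = 10^(pH − pKa) = 10^(7.18 − 7.56) = 0.4169; fraction as HOCl = 1/(1 + 0.4169) = 0.7058.
Free chlorine required for 0.89 ppm HOCl: 0.89 / 0.7058 = 1.261 ppm.
FC to add: 1.261 − 0.5 = 0.761 mg/L as Cl₂.
Cl₂ equivalent: 0.761 mg/L × 812,000 L = 617.9 g.
Product at 74.7% available Cl: 617.9 / 0.747 = 827.2 g.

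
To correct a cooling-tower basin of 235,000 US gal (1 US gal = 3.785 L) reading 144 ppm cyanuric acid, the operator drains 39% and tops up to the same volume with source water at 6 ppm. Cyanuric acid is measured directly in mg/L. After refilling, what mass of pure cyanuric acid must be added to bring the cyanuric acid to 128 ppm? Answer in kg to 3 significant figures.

33.6 kg

Volume: 235,000 US gal × 3.785 L/gal = 889,475 L.
After draining 39% and refilling: 144 × 0.61 + 6 × 0.39 = 90.18 ppm.
Deficit to target: 128 − 90.18 = 37.82 mg/L.
Mass: 37.82 mg/L × 889,475 L = 33,640 g cyanuric acid.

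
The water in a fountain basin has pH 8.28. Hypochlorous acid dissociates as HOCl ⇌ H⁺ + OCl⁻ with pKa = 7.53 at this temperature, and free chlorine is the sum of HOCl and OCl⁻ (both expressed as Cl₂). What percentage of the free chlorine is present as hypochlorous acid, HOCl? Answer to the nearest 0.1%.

15.1%

[OCl⁻]/[HOCl] = 10^(pH − pKa) = 10^(8.28 − 7.53) = 10^0.75 = 5.623.
Fraction as HOCl = 1 / (1 + 5.623) = 0.151.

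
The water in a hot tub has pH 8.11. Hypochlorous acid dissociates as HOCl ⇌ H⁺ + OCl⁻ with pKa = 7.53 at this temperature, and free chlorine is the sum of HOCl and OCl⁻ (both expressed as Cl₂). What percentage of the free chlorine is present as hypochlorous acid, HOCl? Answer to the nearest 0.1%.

[OCl⁻]/[HOCl] = 10^(pH − pKa) = 10^(8.11 − 7.53) = 10^0.58 = 3.802.
Fraction as HOCl = 1 / (1 + 3.802) = 0.2083.

20.8%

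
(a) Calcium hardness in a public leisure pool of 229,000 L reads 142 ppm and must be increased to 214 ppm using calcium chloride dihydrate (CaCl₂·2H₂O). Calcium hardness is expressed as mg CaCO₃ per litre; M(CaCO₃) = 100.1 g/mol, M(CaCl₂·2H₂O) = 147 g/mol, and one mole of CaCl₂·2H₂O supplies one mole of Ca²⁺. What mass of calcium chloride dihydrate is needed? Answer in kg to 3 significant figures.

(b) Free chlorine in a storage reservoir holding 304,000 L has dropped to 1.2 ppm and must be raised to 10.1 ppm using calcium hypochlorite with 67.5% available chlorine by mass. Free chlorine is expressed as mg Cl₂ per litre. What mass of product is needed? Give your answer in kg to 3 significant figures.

(a) 24.2 kg; (b) 4.01 kg

(a) Hardness to add: (214 − 142) = 72 mg/L as CaCO₃ × 229,000 L = 16,490 g as CaCO₃.
(a) Moles of Ca²⁺ (1 mol Ca²⁺ ≡ 1 mol CaCO₃): 16,490 / 100.1 g/mol = 164.7 mol.
(a) Mass of CaCl₂·2H₂O: 164.7 × 147 = 24,210 g.

(b) Chlorine deficit: 10.1 − 1.2 = 8.9 ppm = 8.9 mg/L as Cl₂.
(b) Cl₂ equivalent needed: 8.9 mg/L × 304,000 L = 2,706,000 mg = 2706 g.
(b) Product at 67.5% available chlorine: 2706 / 0.675 = 4008 g.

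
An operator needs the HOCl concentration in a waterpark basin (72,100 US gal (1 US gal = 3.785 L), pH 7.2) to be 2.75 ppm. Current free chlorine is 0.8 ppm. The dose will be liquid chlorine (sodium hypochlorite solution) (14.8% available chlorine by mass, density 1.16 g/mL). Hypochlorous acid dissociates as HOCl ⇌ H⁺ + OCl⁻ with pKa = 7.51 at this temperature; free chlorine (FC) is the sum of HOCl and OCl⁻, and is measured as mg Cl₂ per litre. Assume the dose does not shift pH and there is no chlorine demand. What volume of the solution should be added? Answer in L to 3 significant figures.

Volume: 72,100 US gal × 3.785 L/gal = 272,898 L.
[OCl⁻]/[HOCl] = 10^(pH − pKa) = 10^(7.2 − 7.51) = 0.4898; fraction as HOCl = 1/(1 + 0.4898) = 0.6712.
Free chlorine required for 2.75 ppm HOCl: 2.75 / 0.6712 = 4.097 ppm.
FC to add: 4.097 − 0.8 = 3.297 mg/L as Cl₂.
Cl₂ equivalent: 3.297 mg/L × 272,898 L = 899.7 g.
Product at 14.8% available Cl: 899.7 / 0.148 = 6079 g.
Volume: 6079 g ÷ 1.16 g/mL = 5241 mL.

5.24 L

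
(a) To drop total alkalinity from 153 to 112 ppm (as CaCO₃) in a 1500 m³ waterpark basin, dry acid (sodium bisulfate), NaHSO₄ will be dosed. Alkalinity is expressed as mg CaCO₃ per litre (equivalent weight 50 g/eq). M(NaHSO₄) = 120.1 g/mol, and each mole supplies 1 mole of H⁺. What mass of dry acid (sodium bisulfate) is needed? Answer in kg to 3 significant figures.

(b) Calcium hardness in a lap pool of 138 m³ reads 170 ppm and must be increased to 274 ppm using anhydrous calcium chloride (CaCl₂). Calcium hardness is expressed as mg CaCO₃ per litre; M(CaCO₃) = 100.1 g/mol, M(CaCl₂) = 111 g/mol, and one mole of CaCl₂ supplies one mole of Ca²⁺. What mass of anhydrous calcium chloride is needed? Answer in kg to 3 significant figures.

(a) 148 kg; (b) 15.9 kg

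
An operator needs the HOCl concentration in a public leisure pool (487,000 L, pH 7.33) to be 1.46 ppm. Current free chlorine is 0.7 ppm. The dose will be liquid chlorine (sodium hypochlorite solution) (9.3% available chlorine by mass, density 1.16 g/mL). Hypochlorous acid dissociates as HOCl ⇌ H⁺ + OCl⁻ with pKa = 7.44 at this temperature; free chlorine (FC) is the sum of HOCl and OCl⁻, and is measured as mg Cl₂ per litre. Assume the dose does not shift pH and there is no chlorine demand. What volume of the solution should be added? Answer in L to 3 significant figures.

[OCl⁻]/[HOCl] = 10^(pH − pKa) = 10^(7.33 − 7.44) = 0.7762; fraction as HOCl = 1/(1 + 0.7762) = 0.563.
Free chlorine required for 1.46 ppm HOCl: 1.46 / 0.563 = 2.593 ppm.
FC to add: 2.593 − 0.7 = 1.893 mg/L as Cl₂.
Cl₂ equivalent: 1.893 mg/L × 487,000 L = 922 g.
Product at 9.3% available Cl: 922 / 0.093 = 9914 g.
Volume: 9914 g ÷ 1.16 g/mL = 8547 mL.

8.55 L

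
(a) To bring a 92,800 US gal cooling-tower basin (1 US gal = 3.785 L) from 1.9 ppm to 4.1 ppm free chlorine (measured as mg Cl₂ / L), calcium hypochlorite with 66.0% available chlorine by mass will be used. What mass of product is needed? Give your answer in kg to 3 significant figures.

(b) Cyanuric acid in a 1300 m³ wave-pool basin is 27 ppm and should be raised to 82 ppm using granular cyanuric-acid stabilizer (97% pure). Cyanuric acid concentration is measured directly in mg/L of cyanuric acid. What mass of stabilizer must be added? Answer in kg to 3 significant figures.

(a) 1.17 kg; (b) 73.7 kg

(a) Volume: 92,800 US gal × 3.785 L/gal = 351,248 L.
(a) Chlorine deficit: 4.1 − 1.9 = 2.2 ppm = 2.2 mg/L as Cl₂.
(a) Cl₂ equivalent needed: 2.2 mg/L × 351,248 L = 772,700 mg = 772.7 g.
(a) Product at 66.0% available chlorine: 772.7 / 0.66 = 1171 g.

(b) Volume: 1300 m³ = 1,300,000 L.
(b) CYA to add: (82 − 27) = 55 mg/L × 1,300,000 L = 71,500 g cyanuric acid.
(b) At 97% purity: 71,500 / 0.97 = 73,710 g product.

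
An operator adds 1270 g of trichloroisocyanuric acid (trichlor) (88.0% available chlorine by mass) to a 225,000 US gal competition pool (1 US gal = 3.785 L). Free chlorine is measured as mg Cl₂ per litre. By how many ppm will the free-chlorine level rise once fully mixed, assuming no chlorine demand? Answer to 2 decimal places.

1.31 ppm

Volume: 225,000 US gal × 3.785 L/gal = 851,625 L.
Available chlorine delivered: 1270 g × 0.88 = 1118 g as Cl₂.
Concentration rise: 1118 g / 851,625 L = 1.312 mg/L = 1.31 ppm.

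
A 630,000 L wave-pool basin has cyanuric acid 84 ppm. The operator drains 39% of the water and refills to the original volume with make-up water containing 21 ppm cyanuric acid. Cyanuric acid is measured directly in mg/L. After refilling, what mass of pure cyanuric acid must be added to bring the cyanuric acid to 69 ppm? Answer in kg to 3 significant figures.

After draining 39% and refilling: 84 × 0.61 + 21 × 0.39 = 59.43 ppm.
Deficit to target: 69 − 59.43 = 9.57 mg/L.
Mass: 9.57 mg/L × 630,000 L = 6029 g cyanuric acid.

6.03 kg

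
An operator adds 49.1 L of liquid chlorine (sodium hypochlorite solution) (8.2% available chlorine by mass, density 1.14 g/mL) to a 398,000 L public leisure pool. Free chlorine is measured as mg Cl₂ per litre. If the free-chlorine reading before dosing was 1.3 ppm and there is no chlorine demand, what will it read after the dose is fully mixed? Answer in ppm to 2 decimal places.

Mass of solution: 49.1 L × 1000 mL/L × 1.14 g/mL = 55,970 g.
Available chlorine delivered: 55,970 g × 0.082 = 4590 g as Cl₂.
Concentration rise: 4590 g / 398,000 L = 11.53 mg/L = 11.53 ppm.
Final FC: 1.3 + 11.53 = 12.83 ppm.

12.83 ppm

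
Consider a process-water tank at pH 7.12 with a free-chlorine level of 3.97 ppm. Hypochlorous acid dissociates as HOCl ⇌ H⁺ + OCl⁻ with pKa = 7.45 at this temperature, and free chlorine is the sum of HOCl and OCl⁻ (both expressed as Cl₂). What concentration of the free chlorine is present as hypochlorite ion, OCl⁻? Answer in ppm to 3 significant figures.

1.27 ppm

[OCl⁻]/[HOCl] = 10^(pH − pKa) = 10^(7.12 − 7.45) = 10^-0.33 = 0.4677.
Fraction as HOCl = 1 / (1 + 0.4677) = 0.6813.
OCl⁻ = (1 − 0.6813) × 3.97 ppm = 1.265 ppm.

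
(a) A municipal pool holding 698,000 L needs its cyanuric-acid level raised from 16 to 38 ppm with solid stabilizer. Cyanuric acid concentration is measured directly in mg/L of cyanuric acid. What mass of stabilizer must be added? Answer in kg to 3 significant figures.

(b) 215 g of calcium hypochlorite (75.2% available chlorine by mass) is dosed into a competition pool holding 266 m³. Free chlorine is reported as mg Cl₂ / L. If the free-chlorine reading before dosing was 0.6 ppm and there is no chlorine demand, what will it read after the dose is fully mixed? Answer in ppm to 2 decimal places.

(a) 15.4 kg; (b) 1.21 ppm

(a) CYA to add: (38 − 16) = 22 mg/L × 698,000 L = 15,360 g cyanuric acid.

(b) Volume: 266 m³ = 266,000 L.
(b) Available chlorine delivered: 215 g × 0.752 = 161.7 g as Cl₂.
(b) Concentration rise: 161.7 g / 266,000 L = 0.6078 mg/L = 0.61 ppm.
(b) Final FC: 0.6 + 0.61 = 1.21 ppm.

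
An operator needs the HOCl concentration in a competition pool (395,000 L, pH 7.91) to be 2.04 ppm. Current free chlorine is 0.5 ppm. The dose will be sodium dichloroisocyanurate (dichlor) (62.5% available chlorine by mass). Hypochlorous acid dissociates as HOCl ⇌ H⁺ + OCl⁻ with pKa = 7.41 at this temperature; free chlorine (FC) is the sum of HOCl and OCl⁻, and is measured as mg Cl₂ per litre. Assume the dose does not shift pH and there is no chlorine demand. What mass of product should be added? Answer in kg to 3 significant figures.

[OCl⁻]/[HOCl] = 10^(pH − pKa) = 10^(7.91 − 7.41) = 3.162; fraction as HOCl = 1/(1 + 3.162) = 0.2403.
Free chlorine required for 2.04 ppm HOCl: 2.04 / 0.2403 = 8.491 ppm.
FC to add: 8.491 − 0.5 = 7.991 mg/L as Cl₂.
Cl₂ equivalent: 7.991 mg/L × 395,000 L = 3156 g.
Product at 62.5% available Cl: 3156 / 0.625 = 5050 g.

5.05 kg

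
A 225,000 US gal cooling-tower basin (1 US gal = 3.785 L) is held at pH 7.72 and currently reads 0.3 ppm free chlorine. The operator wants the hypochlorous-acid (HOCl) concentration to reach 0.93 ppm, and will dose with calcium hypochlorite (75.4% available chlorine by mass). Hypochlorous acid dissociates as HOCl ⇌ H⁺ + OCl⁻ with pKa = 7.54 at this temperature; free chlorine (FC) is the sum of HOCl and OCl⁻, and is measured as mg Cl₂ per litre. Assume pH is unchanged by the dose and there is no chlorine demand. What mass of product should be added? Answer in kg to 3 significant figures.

Volume: 225,000 US gal × 3.785 L/gal = 851,625 L.
[OCl⁻]/[HOCl] = 10^(pH − pKa) = 10^(7.72 − 7.54) = 1.514; fraction as HOCl = 1/(1 + 1.514) = 0.3978.
Free chlorine required for 0.93 ppm HOCl: 0.93 / 0.3978 = 2.338 ppm.
FC to add: 2.338 − 0.3 = 2.038 mg/L as Cl₂.
Cl₂ equivalent: 2.038 mg/L × 851,625 L = 1735 g.
Product at 75.4% available Cl: 1735 / 0.754 = 2301 g.

2.30 kg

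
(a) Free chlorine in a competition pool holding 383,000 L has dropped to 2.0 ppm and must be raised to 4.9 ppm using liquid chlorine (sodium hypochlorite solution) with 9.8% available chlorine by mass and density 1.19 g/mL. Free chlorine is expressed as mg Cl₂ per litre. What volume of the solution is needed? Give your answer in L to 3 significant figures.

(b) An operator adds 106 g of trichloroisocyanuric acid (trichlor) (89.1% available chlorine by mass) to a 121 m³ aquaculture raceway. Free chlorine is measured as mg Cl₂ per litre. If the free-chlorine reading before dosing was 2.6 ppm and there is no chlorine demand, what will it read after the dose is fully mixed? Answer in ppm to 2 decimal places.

(a) 9.52 L; (b) 3.38 ppm

(a) Chlorine deficit: 4.9 − 2.0 = 2.9 ppm = 2.9 mg/L as Cl₂.
(a) Cl₂ equivalent needed: 2.9 mg/L × 383,000 L = 1,111,000 mg = 1111 g.
(a) Product at 9.8% available chlorine: 1111 / 0.098 = 11,330 g.
(a) Volume at density 1.19 g/mL: 11,330 g ÷ 1.19 g/mL = 9524 mL.

(b) Volume: 121 m³ = 121,000 L.
(b) Available chlorine delivered: 106 g × 0.891 = 94.45 g as Cl₂.
(b) Concentration rise: 94.45 g / 121,000 L = 0.7805 mg/L = 0.78 ppm.
(b) Final FC: 2.6 + 0.78 = 3.38 ppm.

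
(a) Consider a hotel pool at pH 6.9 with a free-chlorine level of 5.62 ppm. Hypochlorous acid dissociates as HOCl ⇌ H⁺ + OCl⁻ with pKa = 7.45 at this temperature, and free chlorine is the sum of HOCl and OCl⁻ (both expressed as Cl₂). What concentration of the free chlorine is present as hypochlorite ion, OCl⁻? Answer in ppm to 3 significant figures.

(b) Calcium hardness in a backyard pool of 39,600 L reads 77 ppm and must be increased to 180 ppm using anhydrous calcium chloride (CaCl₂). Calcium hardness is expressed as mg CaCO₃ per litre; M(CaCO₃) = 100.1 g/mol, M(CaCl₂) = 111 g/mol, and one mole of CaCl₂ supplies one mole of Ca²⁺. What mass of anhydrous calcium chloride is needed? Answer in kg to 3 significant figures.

(a) 1.24 ppm; (b) 4.52 kg

(a) [OCl⁻]/[HOCl] = 10^(pH − pKa) = 10^(6.9 − 7.45) = 10^-0.55 = 0.2818.
(a) Fraction as HOCl = 1 / (1 + 0.2818) = 0.7801.
(a) OCl⁻ = (1 − 0.7801) × 5.62 ppm = 1.236 ppm.

(b) Hardness to add: (180 − 77) = 103 mg/L as CaCO₃ × 39,600 L = 4079 g as CaCO₃.
(b) Moles of Ca²⁺ (1 mol Ca²⁺ ≡ 1 mol CaCO₃): 4079 / 100.1 g/mol = 40.75 mol.
(b) Mass of CaCl₂: 40.75 × 111 = 4523 g.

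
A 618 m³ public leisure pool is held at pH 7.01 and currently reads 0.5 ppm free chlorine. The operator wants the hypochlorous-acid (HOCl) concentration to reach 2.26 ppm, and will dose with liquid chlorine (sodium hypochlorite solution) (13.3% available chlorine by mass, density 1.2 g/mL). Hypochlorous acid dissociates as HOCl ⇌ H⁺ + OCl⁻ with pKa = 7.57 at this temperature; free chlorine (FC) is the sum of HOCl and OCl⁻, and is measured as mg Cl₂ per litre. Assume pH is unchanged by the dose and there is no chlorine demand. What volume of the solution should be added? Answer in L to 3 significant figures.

Volume: 618 m³ = 618,000 L.
[OCl⁻]/[HOCl] = 10^(pH − pKa) = 10^(7.01 − 7.57) = 0.2754; fraction as HOCl = 1/(1 + 0.2754) = 0.7841.
Free chlorine required for 2.26 ppm HOCl: 2.26 / 0.7841 = 2.882 ppm.
FC to add: 2.882 − 0.5 = 2.382 mg/L as Cl₂.
Cl₂ equivalent: 2.382 mg/L × 618,000 L = 1472 g.
Product at 13.3% available Cl: 1472 / 0.133 = 11,070 g.
Volume: 11,070 g ÷ 1.2 g/mL = 9225 mL.

9.23 L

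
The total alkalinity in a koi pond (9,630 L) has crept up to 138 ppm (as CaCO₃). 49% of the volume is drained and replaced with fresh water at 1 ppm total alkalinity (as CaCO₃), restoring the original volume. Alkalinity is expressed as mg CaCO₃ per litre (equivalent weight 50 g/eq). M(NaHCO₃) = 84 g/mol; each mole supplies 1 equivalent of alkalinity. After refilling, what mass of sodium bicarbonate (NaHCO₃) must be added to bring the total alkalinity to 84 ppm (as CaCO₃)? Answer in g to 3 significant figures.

After draining 49% and refilling: 138 × 0.51 + 1 × 0.49 = 70.87 ppm.
Deficit to target: 84 − 70.87 = 13.13 mg/L.
As CaCO₃: 13.13 mg/L × 9,630 L = 126.4 g; ÷ 50 g/eq ÷ 1 = 2.529 mol NaHCO₃.
Mass: 2.529 × 84 = 212.4 g.

212 g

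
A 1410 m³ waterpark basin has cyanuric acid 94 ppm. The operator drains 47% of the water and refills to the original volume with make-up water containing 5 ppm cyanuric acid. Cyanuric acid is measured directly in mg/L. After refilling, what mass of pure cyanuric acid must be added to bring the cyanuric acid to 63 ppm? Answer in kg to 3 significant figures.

15.3 kg

Volume: 1410 m³ = 1,410,000 L.
After draining 47% and refilling: 94 × 0.53 + 5 × 0.47 = 52.17 ppm.
Deficit to target: 63 − 52.17 = 10.83 mg/L.
Mass: 10.83 mg/L × 1,410,000 L = 15,270 g cyanuric acid.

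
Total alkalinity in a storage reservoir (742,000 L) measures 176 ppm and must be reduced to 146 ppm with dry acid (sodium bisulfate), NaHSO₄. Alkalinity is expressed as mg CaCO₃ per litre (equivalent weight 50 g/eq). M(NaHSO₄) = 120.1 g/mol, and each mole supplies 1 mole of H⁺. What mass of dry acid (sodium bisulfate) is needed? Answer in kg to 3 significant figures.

53.5 kg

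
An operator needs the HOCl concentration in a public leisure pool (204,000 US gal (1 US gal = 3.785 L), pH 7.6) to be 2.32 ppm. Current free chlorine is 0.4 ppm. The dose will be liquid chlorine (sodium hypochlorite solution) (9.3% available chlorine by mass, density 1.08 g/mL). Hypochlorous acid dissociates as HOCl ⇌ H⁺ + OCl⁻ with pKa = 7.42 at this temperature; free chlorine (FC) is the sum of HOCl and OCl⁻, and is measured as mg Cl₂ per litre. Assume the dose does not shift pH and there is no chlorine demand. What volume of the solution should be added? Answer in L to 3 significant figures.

41.8 L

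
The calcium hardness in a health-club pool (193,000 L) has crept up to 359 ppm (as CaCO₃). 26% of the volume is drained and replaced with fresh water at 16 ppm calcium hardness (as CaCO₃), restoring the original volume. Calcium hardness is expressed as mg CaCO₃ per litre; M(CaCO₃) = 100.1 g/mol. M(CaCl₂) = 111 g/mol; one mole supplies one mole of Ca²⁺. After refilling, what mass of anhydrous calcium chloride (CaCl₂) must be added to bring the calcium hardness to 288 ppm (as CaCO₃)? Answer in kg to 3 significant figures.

After draining 26% and refilling: 359 × 0.74 + 16 × 0.26 = 269.82 ppm.
Deficit to target: 288 − 269.82 = 18.18 mg/L.
As CaCO₃: 18.18 mg/L × 193,000 L = 3509 g; ÷ 100.1 = 35.05 mol Ca²⁺.
Mass: 35.05 × 111 = 3891 g.

3.89 kg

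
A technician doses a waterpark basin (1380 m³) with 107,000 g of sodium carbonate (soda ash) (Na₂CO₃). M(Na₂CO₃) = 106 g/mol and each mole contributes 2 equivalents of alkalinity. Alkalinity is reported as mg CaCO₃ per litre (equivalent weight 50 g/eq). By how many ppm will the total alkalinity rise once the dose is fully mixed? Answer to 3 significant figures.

Volume: 1380 m³ = 1,380,000 L.
Moles of Na₂CO₃: 107,000 g ÷ 106 g/mol = 1009 mol → 2019 eq of alkalinity.
As CaCO₃: 2019 eq × 50 g/eq = 100,900 g.
Rise: 100,900 g / 1,380,000 L × 1000 = 73.15 mg/L.

73.1 ppm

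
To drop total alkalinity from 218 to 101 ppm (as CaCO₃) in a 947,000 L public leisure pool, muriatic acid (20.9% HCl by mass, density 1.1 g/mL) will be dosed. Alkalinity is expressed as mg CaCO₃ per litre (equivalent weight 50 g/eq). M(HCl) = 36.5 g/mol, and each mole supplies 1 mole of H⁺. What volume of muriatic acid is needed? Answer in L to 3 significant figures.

Alkalinity to neutralize: (218 − 101) = 117 mg/L as CaCO₃ × 947,000 L = 110,800 g as CaCO₃.
Equivalents of H⁺ required: 110,800 ÷ 50 g/eq = 2216 eq = 2216 mol HCl.
Mass of HCl: 2216 × 36.5 = 80,880 g.
Mass of 20.9% solution: 80,880 / 0.209 = 387,000 g.
Volume: 387,000 g ÷ 1.1 g/mL = 351,800 mL.

352 L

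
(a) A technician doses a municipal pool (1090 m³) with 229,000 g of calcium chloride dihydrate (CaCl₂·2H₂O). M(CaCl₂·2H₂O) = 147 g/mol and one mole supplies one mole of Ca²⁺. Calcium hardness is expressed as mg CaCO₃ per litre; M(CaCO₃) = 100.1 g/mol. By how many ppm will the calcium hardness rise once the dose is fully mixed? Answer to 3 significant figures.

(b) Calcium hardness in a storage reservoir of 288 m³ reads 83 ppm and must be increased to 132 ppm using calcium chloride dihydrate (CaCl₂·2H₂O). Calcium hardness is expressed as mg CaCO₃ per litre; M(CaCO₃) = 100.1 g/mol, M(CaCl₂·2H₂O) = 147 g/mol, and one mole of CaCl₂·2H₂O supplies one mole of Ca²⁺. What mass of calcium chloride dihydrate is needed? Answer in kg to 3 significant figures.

(a) 143 ppm; (b) 20.7 kg

(a) Volume: 1090 m³ = 1,090,000 L.
(a) Moles of Ca²⁺: 229,000 g ÷ 147 g/mol = 1558 mol.
(a) As CaCO₃: 1558 mol × 100.1 g/mol = 155,900 g.
(a) Rise: 155,900 g / 1,090,000 L × 1000 = 143.1 mg/L.

(b) Volume: 288 m³ = 288,000 L.
(b) Hardness to add: (132 − 83) = 49 mg/L as CaCO₃ × 288,000 L = 14,110 g as CaCO₃.
(b) Moles of Ca²⁺ (1 mol Ca²⁺ ≡ 1 mol CaCO₃): 14,110 / 100.1 g/mol = 141 mol.
(b) Mass of CaCl₂·2H₂O: 141 × 147 = 20,720 g.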